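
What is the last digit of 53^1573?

Powers of 3 mod 10 repeat with period 4: 3, 9, 7, 1.
1573 leaves remainder 1 on division by 4, so 53^1573 ends in 3.

3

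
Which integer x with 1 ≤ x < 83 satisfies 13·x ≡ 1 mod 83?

32

83 = 6·13 + 5
13 = 2·5 + 3
5 = 1·3 + 2
3 = 1·2 + 1
2 = 2·1 + 0
Back-substituting gives 13·32 ≡ 1 (mod 83).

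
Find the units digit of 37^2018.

Last digits of 7^n: 7, 9, 3, 1 (period 4).
2018 leaves remainder 2 on division by 4, so 37^2018 ends in 9.

9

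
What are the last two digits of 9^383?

29

Square-and-reduce mod 100: 9^1≡9, 9^2≡81, 9^4≡61, 9^8≡21, 9^16≡41, 9^32≡81, 9^64≡61, 9^128≡21, 9^256≡41.
383 = 1 + 2 + 4 + 8 + 16 + 32 + 64 + 256, so 9^383 ≡ 9·81·61·21·41·81·61·41 ≡ 29 (mod 100).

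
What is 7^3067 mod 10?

3

Powers of 7 mod 10 repeat with period 4: 7, 9, 3, 1.
3067 leaves remainder 3 on division by 4, so 7^3067 ends in 3.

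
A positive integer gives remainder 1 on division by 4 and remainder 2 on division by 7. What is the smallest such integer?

x ≡ 1 (mod 4) gives x ∈ {1, 5, 9}.
The first of these with x mod 7 = 2 is 9.

9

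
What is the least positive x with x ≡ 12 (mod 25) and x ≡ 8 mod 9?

x ≡ 8 (mod 9) gives x ∈ {8, 17, 26, 35, 44, 53, 62}.
The first of these with x mod 25 = 12 is 62.

62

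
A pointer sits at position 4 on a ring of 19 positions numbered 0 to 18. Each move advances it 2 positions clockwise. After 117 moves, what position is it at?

10

117·2 = 234.
234 − 12·19 = 6, so 234 ≡ 6 (mod 19).
(4 + 6) mod 19 = 10.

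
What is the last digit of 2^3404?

6

Last digits of 2^n: 2, 4, 8, 6 (period 4).
3404 leaves remainder 0 on division by 4, so 2^3404 ends in 6.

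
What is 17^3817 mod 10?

Last digits of 7^n: 7, 9, 3, 1 (period 4).
3817 mod 4 = 1, so the last digit matches 7^1 = 7.

7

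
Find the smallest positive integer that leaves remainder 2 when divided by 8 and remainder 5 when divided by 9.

x ≡ 2 (mod 8) gives x ∈ {2, 10, 18, 26, 34, 42, 50}.
The first of these with x mod 9 = 5 is 50.

50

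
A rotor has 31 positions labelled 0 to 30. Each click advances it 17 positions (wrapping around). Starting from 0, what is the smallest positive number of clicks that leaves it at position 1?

11

31 = 1·17 + 14
17 = 1·14 + 3
14 = 4·3 + 2
3 = 1·2 + 1
2 = 2·1 + 0
Back-substituting gives 17·11 ≡ 1 (mod 31).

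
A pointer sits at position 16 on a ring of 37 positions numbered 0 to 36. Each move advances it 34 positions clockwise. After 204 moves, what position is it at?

33

204·34 = 6936.
6936 − 187·37 = 17, so 6936 ≡ 17 (mod 37).
(16 + 17) mod 37 = 33.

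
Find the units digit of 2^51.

8

The units digit of 2^n cycles with period 4: 2, 4, 8, 6, …
51 mod 4 = 3, so the last digit matches 2^3 = 8.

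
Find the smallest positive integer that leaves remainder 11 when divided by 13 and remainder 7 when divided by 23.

76

x ≡ 11 (mod 13) gives x ∈ {11, 24, 37, 50, 63, 76}.
The first of these with x mod 23 = 7 is 76.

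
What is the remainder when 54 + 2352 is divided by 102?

Dividing 2352 by 102 gives quotient 23 and remainder 6.
(54 + 6) mod 102 = 60.

60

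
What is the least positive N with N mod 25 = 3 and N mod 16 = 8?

328

x ≡ 8 (mod 16) gives x ∈ {8, 24, 40, 56, 72, 88, 104, 120, …}.
The first of these with x mod 25 = 3 is 328.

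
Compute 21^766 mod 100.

Successive squares of 21 mod 100: 21^1≡21, 21^2≡41, 21^4≡81, 21^8≡61, 21^16≡21, 21^32≡41, 21^64≡81, 21^128≡61, 21^256≡21, 21^512≡41.
766 = 2 + 4 + 8 + 16 + 32 + 64 + 128 + 512, so 21^766 ≡ 41·81·61·21·41·81·61·41 ≡ 21 (mod 100).

21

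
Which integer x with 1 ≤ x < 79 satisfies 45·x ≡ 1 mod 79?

79 = 1·45 + 34
45 = 1·34 + 11
34 = 3·11 + 1
11 = 11·1 + 0
Back-substituting gives 45·72 ≡ 1 (mod 79).

72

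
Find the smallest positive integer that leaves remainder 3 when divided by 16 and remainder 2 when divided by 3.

35

Since 3·11 ≡ 1 (mod 16), take x = 2 + 3·((3−2)·11 mod 16) = 2 + 3·11 = 35.
Check: 35 mod 16 = 3, 35 mod 3 = 2.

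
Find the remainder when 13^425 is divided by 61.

By repeated squaring mod 61: 13^1≡13, 13^2≡47, 13^4≡13, 13^8≡47, 13^16≡13, 13^32≡47, 13^64≡13, 13^128≡47, 13^256≡13.
425 = 1 + 8 + 32 + 128 + 256, so 13^425 ≡ 13·47·47·47·13 ≡ 47 (mod 61).

47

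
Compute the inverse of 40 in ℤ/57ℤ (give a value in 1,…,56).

57 = 1·40 + 17
40 = 2·17 + 6
17 = 2·6 + 5
6 = 1·5 + 1
5 = 5·1 + 0
Back-substituting gives 40·10 ≡ 1 (mod 57).

10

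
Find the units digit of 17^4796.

1

The units digit of 17^n cycles with period 4: 7, 9, 3, 1, …
4796 mod 4 = 0, so the last digit matches 7^4 = 1.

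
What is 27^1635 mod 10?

3

Last digits of 7^n: 7, 9, 3, 1 (period 4).
1635 mod 4 = 3, so the last digit matches 7^3 = 3.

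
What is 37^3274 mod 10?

9

The units digit of 37^n cycles with period 4: 7, 9, 3, 1, …
3274 leaves remainder 2 on division by 4, so 37^3274 ends in 9.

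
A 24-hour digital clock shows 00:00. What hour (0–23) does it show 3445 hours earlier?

11

3445 = 143·24 + 13, so 3445 mod 24 = 13.
(0 − 13) mod 24 = 11.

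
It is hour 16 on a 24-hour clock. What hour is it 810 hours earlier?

810 = 33·24 + 18, so 810 mod 24 = 18.
(16 − 18) mod 24 = 22.

22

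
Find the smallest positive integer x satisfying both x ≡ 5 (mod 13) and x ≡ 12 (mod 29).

70

Since 29·9 ≡ 1 (mod 13), take x = 12 + 29·((5−12)·9 mod 13) = 12 + 29·2 = 70.
Check: 70 mod 13 = 5, 70 mod 29 = 12.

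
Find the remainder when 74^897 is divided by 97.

52

Square-and-reduce mod 97: 74^1≡74, 74^2≡44, 74^4≡93, 74^8≡16, 74^16≡62, 74^32≡61, 74^64≡35, 74^128≡61, 74^256≡35, 74^512≡61.
Since 897 = 1 + 128 + 256 + 512 in binary, 74^897 ≡ 74·61·35·61 ≡ 52 (mod 97).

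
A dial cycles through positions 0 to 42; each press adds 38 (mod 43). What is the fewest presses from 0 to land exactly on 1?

38·17 = 646 = 15·43 + 1, so 38⁻¹ ≡ 17 (mod 43).

17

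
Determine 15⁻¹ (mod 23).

15·20 = 300 = 13·23 + 1, so 15⁻¹ ≡ 20 (mod 23).

20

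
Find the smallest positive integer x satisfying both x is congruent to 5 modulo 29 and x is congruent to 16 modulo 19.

x ≡ 16 (mod 19) gives x ∈ {16, 35, 54, 73, 92}.
The first of these with x mod 29 = 5 is 92.

92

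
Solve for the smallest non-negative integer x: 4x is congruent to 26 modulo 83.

The inverse of 4 mod 83 is 21 (since 4·21 = 84 ≡ 1).
Multiplying both sides by 21: x ≡ 21·26 = 546 ≡ 48 (mod 83).

48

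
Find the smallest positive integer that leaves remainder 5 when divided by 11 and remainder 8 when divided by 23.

192

Since 23·1 ≡ 1 (mod 11), take x = 8 + 23·((5−8)·1 mod 11) = 8 + 23·8 = 192.
Check: 192 mod 11 = 5, 192 mod 23 = 8.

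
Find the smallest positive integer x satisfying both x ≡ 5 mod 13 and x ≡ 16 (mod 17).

x ≡ 5 (mod 13) gives x ∈ {5, 18, 31, 44, 57, 70, 83, 96, …}.
The first of these with x mod 17 = 16 is 135.

135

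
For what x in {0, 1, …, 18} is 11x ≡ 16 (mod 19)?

11⁻¹ ≡ 7 (mod 19) because 11·7 = 77 = 4·19 + 1.
So x ≡ 7·16 = 112 ≡ 17 (mod 19).

17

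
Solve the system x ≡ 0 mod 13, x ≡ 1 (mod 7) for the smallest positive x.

x ≡ 1 (mod 7) gives x ∈ {1, 8, 15, 22, 29, 36, 43, 50, …}.
The first of these with x mod 13 = 0 is 78.

78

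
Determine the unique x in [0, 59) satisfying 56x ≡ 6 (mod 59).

57

56⁻¹ ≡ 39 (mod 59) because 56·39 = 2184 = 37·59 + 1.
Multiplying both sides by 39: x ≡ 39·6 = 234 ≡ 57 (mod 59).
Check: 56·57 = 3192 = 54·59 + 6.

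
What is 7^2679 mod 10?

3

The units digit of 7^n cycles with period 4: 7, 9, 3, 1, …
2679 mod 4 = 3, so the last digit matches 7^3 = 3.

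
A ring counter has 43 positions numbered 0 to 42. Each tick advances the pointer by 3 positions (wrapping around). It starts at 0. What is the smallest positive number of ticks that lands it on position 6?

The inverse of 3 mod 43 is 29 (since 3·29 = 87 ≡ 1).
So x ≡ 29·6 = 174 ≡ 2 (mod 43).
Check: 3·2 = 6 = 0·43 + 6.

2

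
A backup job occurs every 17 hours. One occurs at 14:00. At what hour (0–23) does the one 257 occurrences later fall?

15

257·17 = 4369.
Dividing 4369 by 24 gives quotient 182 and remainder 1.
(14 + 1) mod 24 = 15.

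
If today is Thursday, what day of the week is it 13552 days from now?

13552 = 1936·7 + 0, so 13552 mod 7 = 0.
Thursday + 0 days → Thursday.

Thursday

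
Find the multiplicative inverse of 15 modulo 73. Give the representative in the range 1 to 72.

15·39 = 585 = 8·73 + 1, so 15⁻¹ ≡ 39 (mod 73).

39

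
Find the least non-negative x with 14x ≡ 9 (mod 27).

14⁻¹ ≡ 2 (mod 27) because 14·2 = 28 = 1·27 + 1.
Multiplying both sides by 2: x ≡ 2·9 = 18 ≡ 18 (mod 27).

18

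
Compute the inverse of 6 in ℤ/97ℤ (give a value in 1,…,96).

81

6·81 = 486 = 5·97 + 1, so 6⁻¹ ≡ 81 (mod 97).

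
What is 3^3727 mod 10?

7

Powers of 3 mod 10 repeat with period 4: 3, 9, 7, 1.
3727 leaves remainder 3 on division by 4, so 3^3727 ends in 7.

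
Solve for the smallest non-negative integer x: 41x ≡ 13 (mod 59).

55

41⁻¹ ≡ 36 (mod 59) because 41·36 = 1476 = 25·59 + 1.
Multiplying both sides by 36: x ≡ 36·13 = 468 ≡ 55 (mod 59).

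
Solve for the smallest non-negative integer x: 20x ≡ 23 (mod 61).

53

20⁻¹ ≡ 58 (mod 61) because 20·58 = 1160 = 19·61 + 1.
Multiplying both sides by 58: x ≡ 58·23 = 1334 ≡ 53 (mod 61).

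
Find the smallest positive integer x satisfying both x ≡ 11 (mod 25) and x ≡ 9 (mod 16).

x ≡ 9 (mod 16) gives x ∈ {9, 25, 41, 57, 73, 89, 105, 121, …}.
The first of these with x mod 25 = 11 is 361.

361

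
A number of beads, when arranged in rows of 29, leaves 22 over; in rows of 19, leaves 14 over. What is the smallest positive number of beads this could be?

x ≡ 14 (mod 19) gives x ∈ {14, 33, 52, 71, 90, 109}.
The first of these with x mod 29 = 22 is 109.

109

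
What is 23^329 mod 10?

Powers of 3 mod 10 repeat with period 4: 3, 9, 7, 1.
329 leaves remainder 1 on division by 4, so 23^329 ends in 3.

3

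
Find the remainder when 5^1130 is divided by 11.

By repeated squaring mod 11: 5^1≡5, 5^2≡3, 5^4≡9, 5^8≡4, 5^16≡5, 5^32≡3, 5^64≡9, 5^128≡4, 5^256≡5, 5^512≡3, 5^1024≡9.
1130 = 2 + 8 + 32 + 64 + 1024, so 5^1130 ≡ 3·4·3·9·9 ≡ 1 (mod 11).

1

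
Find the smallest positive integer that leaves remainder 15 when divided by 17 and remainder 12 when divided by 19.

202

Since 19·9 ≡ 1 (mod 17), take x = 12 + 19·((15−12)·9 mod 17) = 12 + 19·10 = 202.
Check: 202 mod 17 = 15, 202 mod 19 = 12.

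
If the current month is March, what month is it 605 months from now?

August

605 = 50·12 + 5, so 605 mod 12 = 5.
March + 5 months → August.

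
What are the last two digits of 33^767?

Successive squares of 33 mod 100: 33^1≡33, 33^2≡89, 33^4≡21, 33^8≡41, 33^16≡81, 33^32≡61, 33^64≡21, 33^128≡41, 33^256≡81, 33^512≡61.
767 = 1 + 2 + 4 + 8 + 16 + 32 + 64 + 128 + 512, so 33^767 ≡ 33·89·21·41·81·61·21·41·61 ≡ 77 (mod 100).

77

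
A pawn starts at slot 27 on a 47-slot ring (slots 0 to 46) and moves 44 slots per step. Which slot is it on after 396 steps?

396·44 = 17424.
17424 = 370·47 + 34, so 17424 mod 47 = 34.
(27 + 34) mod 47 = 14.

14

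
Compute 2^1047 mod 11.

Square-and-reduce mod 11: 2^1≡2, 2^2≡4, 2^4≡5, 2^8≡3, 2^16≡9, 2^32≡4, 2^64≡5, 2^128≡3, 2^256≡9, 2^512≡4, 2^1024≡5.
1047 = 1 + 2 + 4 + 16 + 1024, so 2^1047 ≡ 2·4·5·9·5 ≡ 7 (mod 11).

7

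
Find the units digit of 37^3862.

9

Last digits of 7^n: 7, 9, 3, 1 (period 4).
3862 mod 4 = 2, so the last digit matches 7^2 = 9.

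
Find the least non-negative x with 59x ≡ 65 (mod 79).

56

59⁻¹ ≡ 75 (mod 79) because 59·75 = 4425 = 56·79 + 1.
So x ≡ 75·65 = 4875 ≡ 56 (mod 79).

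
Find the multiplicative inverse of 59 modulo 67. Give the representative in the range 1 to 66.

25

59·25 = 1475 = 22·67 + 1, so 59⁻¹ ≡ 25 (mod 67).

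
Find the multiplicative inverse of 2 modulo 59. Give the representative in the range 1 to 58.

30

2·30 = 60 = 1·59 + 1, so 2⁻¹ ≡ 30 (mod 59).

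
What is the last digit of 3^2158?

Powers of 3 mod 10 repeat with period 4: 3, 9, 7, 1.
2158 mod 4 = 2, so the last digit matches 3^2 = 9.

9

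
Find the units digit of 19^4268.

1

The units digit of 19^n cycles with period 2: 9, 1, …
4268 mod 2 = 0, so the last digit matches 9^2 = 1.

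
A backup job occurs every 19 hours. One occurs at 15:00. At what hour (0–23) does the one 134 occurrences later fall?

17

134·19 = 2546.
Dividing 2546 by 24 gives quotient 106 and remainder 2.
(15 + 2) mod 24 = 17.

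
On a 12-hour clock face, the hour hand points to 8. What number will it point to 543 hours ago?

5

543 mod 12 = 3 (since 45·12 = 540).
8 − 3 → 5 on a 12-hour dial.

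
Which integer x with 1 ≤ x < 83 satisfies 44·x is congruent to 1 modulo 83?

17

83 = 1·44 + 39
44 = 1·39 + 5
39 = 7·5 + 4
5 = 1·4 + 1
4 = 4·1 + 0
Back-substituting gives 44·17 ≡ 1 (mod 83).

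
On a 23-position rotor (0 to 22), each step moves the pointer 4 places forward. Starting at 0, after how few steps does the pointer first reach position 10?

14

The inverse of 4 mod 23 is 6 (since 4·6 = 24 ≡ 1).
So x ≡ 6·10 = 60 ≡ 14 (mod 23).
Check: 4·14 = 56 = 2·23 + 10.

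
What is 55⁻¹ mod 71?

55·31 = 1705 = 24·71 + 1, so 55⁻¹ ≡ 31 (mod 71).

31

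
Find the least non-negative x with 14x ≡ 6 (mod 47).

34

14⁻¹ ≡ 37 (mod 47) because 14·37 = 518 = 11·47 + 1.
Multiplying both sides by 37: x ≡ 37·6 = 222 ≡ 34 (mod 47).
Check: 14·34 = 476 = 10·47 + 6.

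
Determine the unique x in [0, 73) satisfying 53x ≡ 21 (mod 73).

53⁻¹ ≡ 62 (mod 73) because 53·62 = 3286 = 45·73 + 1.
So x ≡ 62·21 = 1302 ≡ 61 (mod 73).
Check: 53·61 = 3233 = 44·73 + 21.

61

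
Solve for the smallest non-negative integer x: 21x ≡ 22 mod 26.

21⁻¹ ≡ 5 (mod 26) because 21·5 = 105 = 4·26 + 1.
Multiplying both sides by 5: x ≡ 5·22 = 110 ≡ 6 (mod 26).
Check: 21·6 = 126 = 4·26 + 22.

6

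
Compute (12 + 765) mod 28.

21

Dividing 765 by 28 gives quotient 27 and remainder 9.
(12 + 9) mod 28 = 21.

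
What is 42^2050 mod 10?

4

Powers of 2 mod 10 repeat with period 4: 2, 4, 8, 6.
2050 mod 4 = 2, so the last digit matches 2^2 = 4.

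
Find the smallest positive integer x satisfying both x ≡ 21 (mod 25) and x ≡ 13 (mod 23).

x ≡ 13 (mod 23) gives x ∈ {13, 36, 59, 82, 105, 128, 151, 174, …}.
The first of these with x mod 25 = 21 is 496.

496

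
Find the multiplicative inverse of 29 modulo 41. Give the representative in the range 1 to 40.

17

29·17 = 493 = 12·41 + 1, so 29⁻¹ ≡ 17 (mod 41).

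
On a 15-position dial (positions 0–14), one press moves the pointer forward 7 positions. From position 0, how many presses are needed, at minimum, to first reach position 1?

13

15 = 2·7 + 1
7 = 7·1 + 0
Back-substituting gives 7·13 ≡ 1 (mod 15).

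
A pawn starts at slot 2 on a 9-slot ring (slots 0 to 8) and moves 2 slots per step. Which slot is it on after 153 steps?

2

153·2 = 306.
306 mod 9 = 0 (since 34·9 = 306).
(2 + 0) mod 9 = 2.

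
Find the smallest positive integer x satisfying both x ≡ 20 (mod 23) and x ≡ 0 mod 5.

20

Since 5·14 ≡ 1 (mod 23), take x = 0 + 5·((20−0)·14 mod 23) = 0 + 5·4 = 20.
Check: 20 mod 23 = 20, 20 mod 5 = 0.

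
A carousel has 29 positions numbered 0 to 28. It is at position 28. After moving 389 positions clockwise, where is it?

11

389 − 13·29 = 12, so 389 ≡ 12 (mod 29).
(28 + 12) mod 29 = 11.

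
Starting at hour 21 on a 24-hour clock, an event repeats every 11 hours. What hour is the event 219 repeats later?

219·11 = 2409.
Dividing 2409 by 24 gives quotient 100 and remainder 9.
(21 + 9) mod 24 = 6.

6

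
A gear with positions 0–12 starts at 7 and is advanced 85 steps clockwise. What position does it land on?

1

85 mod 13 = 7 (since 6·13 = 78).
(7 + 7) mod 13 = 1.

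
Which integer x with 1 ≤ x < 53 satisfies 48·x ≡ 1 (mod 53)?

21

48·21 = 1008 = 19·53 + 1, so 48⁻¹ ≡ 21 (mod 53).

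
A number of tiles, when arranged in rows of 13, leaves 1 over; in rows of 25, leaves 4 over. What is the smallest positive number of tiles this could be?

Since 25·12 ≡ 1 (mod 13), take x = 4 + 25·((1−4)·12 mod 13) = 4 + 25·3 = 79.
Check: 79 mod 13 = 1, 79 mod 25 = 4.

79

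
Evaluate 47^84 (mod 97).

Successive squares of 47 mod 97: 47^1≡47, 47^2≡75, 47^4≡96, 47^8≡1, 47^16≡1, 47^32≡1, 47^64≡1.
84 = 4 + 16 + 64, so 47^84 ≡ 96·1·1 ≡ 96 (mod 97).

96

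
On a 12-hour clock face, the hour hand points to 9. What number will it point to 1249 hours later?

10

1249 mod 12 = 1 (since 104·12 = 1248).
9 + 1 → 10 on a 12-hour dial.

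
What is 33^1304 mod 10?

Powers of 3 mod 10 repeat with period 4: 3, 9, 7, 1.
1304 mod 4 = 0, so the last digit matches 3^4 = 1.

1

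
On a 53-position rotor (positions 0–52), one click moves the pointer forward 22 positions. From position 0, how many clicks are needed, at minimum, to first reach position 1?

41

53 = 2·22 + 9
22 = 2·9 + 4
9 = 2·4 + 1
4 = 4·1 + 0
Back-substituting gives 22·41 ≡ 1 (mod 53).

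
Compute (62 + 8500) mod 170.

62

8500 − 50·170 = 0, so 8500 ≡ 0 (mod 170).
(62 + 0) mod 170 = 62.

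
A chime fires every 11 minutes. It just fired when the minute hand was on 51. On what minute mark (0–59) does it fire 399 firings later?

399·11 = 4389.
4389 = 73·60 + 9, so 4389 mod 60 = 9.
(51 + 9) mod 60 = 0.

0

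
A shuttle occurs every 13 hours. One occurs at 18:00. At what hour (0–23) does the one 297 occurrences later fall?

15

297·13 = 3861.
Dividing 3861 by 24 gives quotient 160 and remainder 21.
(18 + 21) mod 24 = 15.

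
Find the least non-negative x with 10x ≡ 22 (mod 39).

10⁻¹ ≡ 4 (mod 39) because 10·4 = 40 = 1·39 + 1.
So x ≡ 4·22 = 88 ≡ 10 (mod 39).
Check: 10·10 = 100 = 2·39 + 22.

10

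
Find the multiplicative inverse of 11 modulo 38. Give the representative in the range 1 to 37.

11·7 = 77 = 2·38 + 1, so 11⁻¹ ≡ 7 (mod 38).

7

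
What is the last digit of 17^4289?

7

Powers of 7 mod 10 repeat with period 4: 7, 9, 3, 1.
4289 mod 4 = 1, so the last digit matches 7^1 = 7.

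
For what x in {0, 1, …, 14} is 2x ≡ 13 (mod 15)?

14

2⁻¹ ≡ 8 (mod 15) because 2·8 = 16 = 1·15 + 1.
Multiplying both sides by 8: x ≡ 8·13 = 104 ≡ 14 (mod 15).
Check: 2·14 = 28 = 1·15 + 13.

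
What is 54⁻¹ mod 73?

23

73 = 1·54 + 19
54 = 2·19 + 16
19 = 1·16 + 3
16 = 5·3 + 1
3 = 3·1 + 0
Back-substituting gives 54·23 ≡ 1 (mod 73).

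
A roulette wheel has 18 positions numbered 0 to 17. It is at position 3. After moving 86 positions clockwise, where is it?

Dividing 86 by 18 gives quotient 4 and remainder 14.
(3 + 14) mod 18 = 17.

17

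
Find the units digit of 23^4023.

Powers of 3 mod 10 repeat with period 4: 3, 9, 7, 1.
4023 mod 4 = 3, so the last digit matches 3^3 = 7.

7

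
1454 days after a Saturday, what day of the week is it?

Thursday

1454 − 207·7 = 5, so 1454 ≡ 5 (mod 7).
Saturday + 5 days → Thursday.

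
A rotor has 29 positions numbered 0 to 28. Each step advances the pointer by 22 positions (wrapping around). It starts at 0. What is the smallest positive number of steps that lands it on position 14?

22⁻¹ ≡ 4 (mod 29) because 22·4 = 88 = 3·29 + 1.
So x ≡ 4·14 = 56 ≡ 27 (mod 29).

27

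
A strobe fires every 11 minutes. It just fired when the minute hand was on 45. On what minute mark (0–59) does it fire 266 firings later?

31

266·11 = 2926.
2926 = 48·60 + 46, so 2926 mod 60 = 46.
(45 + 46) mod 60 = 31.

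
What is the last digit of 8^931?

Powers of 8 mod 10 repeat with period 4: 8, 4, 2, 6.
931 leaves remainder 3 on division by 4, so 8^931 ends in 2.

2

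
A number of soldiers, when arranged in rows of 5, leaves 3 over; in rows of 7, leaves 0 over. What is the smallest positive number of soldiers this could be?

Since 7·3 ≡ 1 (mod 5), take x = 0 + 7·((3−0)·3 mod 5) = 0 + 7·4 = 28.
Check: 28 mod 5 = 3, 28 mod 7 = 0.

28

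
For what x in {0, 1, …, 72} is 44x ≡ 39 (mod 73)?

The inverse of 44 mod 73 is 5 (since 44·5 = 220 ≡ 1).
So x ≡ 5·39 = 195 ≡ 49 (mod 73).

49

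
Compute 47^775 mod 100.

Square-and-reduce mod 100: 47^1≡47, 47^2≡9, 47^4≡81, 47^8≡61, 47^16≡21, 47^32≡41, 47^64≡81, 47^128≡61, 47^256≡21, 47^512≡41.
775 = 1 + 2 + 4 + 256 + 512, so 47^775 ≡ 47·9·81·21·41 ≡ 43 (mod 100).

43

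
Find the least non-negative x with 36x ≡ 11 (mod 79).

36⁻¹ ≡ 11 (mod 79) because 36·11 = 396 = 5·79 + 1.
So x ≡ 11·11 = 121 ≡ 42 (mod 79).

42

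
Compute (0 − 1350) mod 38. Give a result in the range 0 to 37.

18

Dividing 1350 by 38 gives quotient 35 and remainder 20.
(0 − 20) mod 38 = 18.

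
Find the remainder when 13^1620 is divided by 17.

By repeated squaring mod 17: 13^1≡13, 13^2≡16, 13^4≡1, 13^8≡1, 13^16≡1, 13^32≡1, 13^64≡1, 13^128≡1, 13^256≡1, 13^512≡1, 13^1024≡1.
Since 1620 = 4 + 16 + 64 + 512 + 1024 in binary, 13^1620 ≡ 1·1·1·1·1 ≡ 1 (mod 17).

1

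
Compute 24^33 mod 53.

36

Successive squares of 24 mod 53: 24^1≡24, 24^2≡46, 24^4≡49, 24^8≡16, 24^16≡44, 24^32≡28.
33 = 1 + 32, so 24^33 ≡ 24·28 ≡ 36 (mod 53).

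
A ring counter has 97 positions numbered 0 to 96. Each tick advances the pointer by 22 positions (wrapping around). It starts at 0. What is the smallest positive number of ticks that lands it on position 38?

22⁻¹ ≡ 75 (mod 97) because 22·75 = 1650 = 17·97 + 1.
So x ≡ 75·38 = 2850 ≡ 37 (mod 97).
Check: 22·37 = 814 = 8·97 + 38.

37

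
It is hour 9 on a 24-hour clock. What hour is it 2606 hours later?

Dividing 2606 by 24 gives quotient 108 and remainder 14.
(9 + 14) mod 24 = 23.

23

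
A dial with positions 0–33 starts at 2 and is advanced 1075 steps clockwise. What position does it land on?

23

1075 − 31·34 = 21, so 1075 ≡ 21 (mod 34).
(2 + 21) mod 34 = 23.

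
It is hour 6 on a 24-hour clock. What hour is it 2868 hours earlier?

18

2868 − 119·24 = 12, so 2868 ≡ 12 (mod 24).
(6 − 12) mod 24 = 18.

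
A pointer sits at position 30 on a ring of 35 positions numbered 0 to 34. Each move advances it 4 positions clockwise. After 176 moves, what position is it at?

34

176·4 = 704.
Dividing 704 by 35 gives quotient 20 and remainder 4.
(30 + 4) mod 35 = 34.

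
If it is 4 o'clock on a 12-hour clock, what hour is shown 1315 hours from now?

1315 = 109·12 + 7, so 1315 mod 12 = 7.
4 + 7 → 11 on a 12-hour dial.

11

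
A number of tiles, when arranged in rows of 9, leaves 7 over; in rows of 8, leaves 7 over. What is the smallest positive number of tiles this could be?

7

Since 8·8 ≡ 1 (mod 9), take x = 7 + 8·((7−7)·8 mod 9) = 7 + 8·0 = 7.
Check: 7 mod 9 = 7, 7 mod 8 = 7.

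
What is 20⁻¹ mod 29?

16

29 = 1·20 + 9
20 = 2·9 + 2
9 = 4·2 + 1
2 = 2·1 + 0
Back-substituting gives 20·16 ≡ 1 (mod 29).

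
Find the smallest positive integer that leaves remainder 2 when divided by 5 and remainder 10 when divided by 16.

42

x ≡ 2 (mod 5) gives x ∈ {2, 7, 12, 17, 22, 27, 32, 37, …}.
The first of these with x mod 16 = 10 is 42.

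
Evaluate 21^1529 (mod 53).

51

Square-and-reduce mod 53: 21^1≡21, 21^2≡17, 21^4≡24, 21^8≡46, 21^16≡49, 21^32≡16, 21^64≡44, 21^128≡28, 21^256≡42, 21^512≡15, 21^1024≡13.
1529 = 1 + 8 + 16 + 32 + 64 + 128 + 256 + 1024, so 21^1529 ≡ 21·46·49·16·44·28·42·13 ≡ 51 (mod 53).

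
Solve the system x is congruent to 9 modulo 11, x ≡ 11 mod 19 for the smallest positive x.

Since 19·7 ≡ 1 (mod 11), take x = 11 + 19·((9−11)·7 mod 11) = 11 + 19·8 = 163.
Check: 163 mod 11 = 9, 163 mod 19 = 11.

163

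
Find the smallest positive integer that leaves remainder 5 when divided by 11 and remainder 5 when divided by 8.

5

x ≡ 5 (mod 8) gives x ∈ {5}.
The first of these with x mod 11 = 5 is 5.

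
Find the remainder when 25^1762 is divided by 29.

20

Square-and-reduce mod 29: 25^1≡25, 25^2≡16, 25^4≡24, 25^8≡25, 25^16≡16, 25^32≡24, 25^64≡25, 25^128≡16, 25^256≡24, 25^512≡25, 25^1024≡16.
1762 = 2 + 32 + 64 + 128 + 512 + 1024, so 25^1762 ≡ 16·24·25·16·25·16 ≡ 20 (mod 29).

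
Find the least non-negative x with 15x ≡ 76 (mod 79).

63

15⁻¹ ≡ 58 (mod 79) because 15·58 = 870 = 11·79 + 1.
Multiplying both sides by 58: x ≡ 58·76 = 4408 ≡ 63 (mod 79).
Check: 15·63 = 945 = 11·79 + 76.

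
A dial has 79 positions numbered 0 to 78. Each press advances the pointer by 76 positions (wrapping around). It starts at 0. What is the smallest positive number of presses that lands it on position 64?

5

76⁻¹ ≡ 26 (mod 79) because 76·26 = 1976 = 25·79 + 1.
Multiplying both sides by 26: x ≡ 26·64 = 1664 ≡ 5 (mod 79).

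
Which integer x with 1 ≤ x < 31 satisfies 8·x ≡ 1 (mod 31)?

4

8·4 = 32 = 1·31 + 1, so 8⁻¹ ≡ 4 (mod 31).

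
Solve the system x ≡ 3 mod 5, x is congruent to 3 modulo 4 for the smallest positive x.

3

x ≡ 3 (mod 4) gives x ∈ {3}.
The first of these with x mod 5 = 3 is 3.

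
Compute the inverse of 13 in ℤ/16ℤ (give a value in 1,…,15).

13·5 = 65 = 4·16 + 1, so 13⁻¹ ≡ 5 (mod 16).

5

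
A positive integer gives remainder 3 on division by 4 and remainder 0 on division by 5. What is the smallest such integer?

Since 5·1 ≡ 1 (mod 4), take x = 0 + 5·((3−0)·1 mod 4) = 0 + 5·3 = 15.
Check: 15 mod 4 = 3, 15 mod 5 = 0.

15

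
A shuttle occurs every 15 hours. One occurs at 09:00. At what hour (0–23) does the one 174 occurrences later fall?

3

174·15 = 2610.
2610 mod 24 = 18 (since 108·24 = 2592).
(9 + 18) mod 24 = 3.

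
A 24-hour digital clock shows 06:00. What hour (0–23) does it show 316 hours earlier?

316 − 13·24 = 4, so 316 ≡ 4 (mod 24).
(6 − 4) mod 24 = 2.

2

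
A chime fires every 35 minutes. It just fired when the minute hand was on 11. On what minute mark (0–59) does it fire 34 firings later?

34·35 = 1190.
1190 = 19·60 + 50, so 1190 mod 60 = 50.
(11 + 50) mod 60 = 1.

1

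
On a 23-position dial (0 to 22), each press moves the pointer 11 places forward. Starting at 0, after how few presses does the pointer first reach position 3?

17

11⁻¹ ≡ 21 (mod 23) because 11·21 = 231 = 10·23 + 1.
So x ≡ 21·3 = 63 ≡ 17 (mod 23).
Check: 11·17 = 187 = 8·23 + 3.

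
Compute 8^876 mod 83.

16

Successive squares of 8 mod 83: 8^1≡8, 8^2≡64, 8^4≡29, 8^8≡11, 8^16≡38, 8^32≡33, 8^64≡10, 8^128≡17, 8^256≡40, 8^512≡23.
Since 876 = 4 + 8 + 32 + 64 + 256 + 512 in binary, 8^876 ≡ 29·11·33·10·40·23 ≡ 16 (mod 83).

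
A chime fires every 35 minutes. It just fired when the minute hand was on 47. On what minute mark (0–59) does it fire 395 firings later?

12

395·35 = 13825.
Dividing 13825 by 60 gives quotient 230 and remainder 25.
(47 + 25) mod 60 = 12.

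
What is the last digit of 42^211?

Powers of 2 mod 10 repeat with period 4: 2, 4, 8, 6.
211 leaves remainder 3 on division by 4, so 42^211 ends in 8.

8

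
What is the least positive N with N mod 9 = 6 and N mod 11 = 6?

6

x ≡ 6 (mod 9) gives x ∈ {6}.
The first of these with x mod 11 = 6 is 6.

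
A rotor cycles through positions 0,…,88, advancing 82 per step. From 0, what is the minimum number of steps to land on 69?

41

82⁻¹ ≡ 38 (mod 89) because 82·38 = 3116 = 35·89 + 1.
Multiplying both sides by 38: x ≡ 38·69 = 2622 ≡ 41 (mod 89).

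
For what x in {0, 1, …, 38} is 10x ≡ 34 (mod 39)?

19

The inverse of 10 mod 39 is 4 (since 10·4 = 40 ≡ 1).
Multiplying both sides by 4: x ≡ 4·34 = 136 ≡ 19 (mod 39).
Check: 10·19 = 190 = 4·39 + 34.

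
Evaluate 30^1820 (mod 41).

By repeated squaring mod 41: 30^1≡30, 30^2≡39, 30^4≡4, 30^8≡16, 30^16≡10, 30^32≡18, 30^64≡37, 30^128≡16, 30^256≡10, 30^512≡18, 30^1024≡37.
1820 = 4 + 8 + 16 + 256 + 512 + 1024, so 30^1820 ≡ 4·16·10·10·18·37 ≡ 40 (mod 41).

40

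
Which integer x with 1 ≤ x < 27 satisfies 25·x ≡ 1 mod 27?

27 = 1·25 + 2
25 = 12·2 + 1
2 = 2·1 + 0
Back-substituting gives 25·13 ≡ 1 (mod 27).

13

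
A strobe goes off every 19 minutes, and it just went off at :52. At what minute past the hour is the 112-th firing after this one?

20

112·19 = 2128.
2128 = 35·60 + 28, so 2128 mod 60 = 28.
(52 + 28) mod 60 = 20.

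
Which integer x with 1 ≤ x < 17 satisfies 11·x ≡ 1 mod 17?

11·14 = 154 = 9·17 + 1, so 11⁻¹ ≡ 14 (mod 17).

14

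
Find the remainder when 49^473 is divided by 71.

64

Square-and-reduce mod 71: 49^1≡49, 49^2≡58, 49^4≡27, 49^8≡19, 49^16≡6, 49^32≡36, 49^64≡18, 49^128≡40, 49^256≡38.
Since 473 = 1 + 8 + 16 + 64 + 128 + 256 in binary, 49^473 ≡ 49·19·6·18·40·38 ≡ 64 (mod 71).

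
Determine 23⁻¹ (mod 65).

17

65 = 2·23 + 19
23 = 1·19 + 4
19 = 4·4 + 3
4 = 1·3 + 1
3 = 3·1 + 0
Back-substituting gives 23·17 ≡ 1 (mod 65).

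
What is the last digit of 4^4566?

The units digit of 4^n cycles with period 2: 4, 6, …
4566 leaves remainder 0 on division by 2, so 4^4566 ends in 6.

6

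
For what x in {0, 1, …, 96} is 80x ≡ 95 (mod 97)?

80

80⁻¹ ≡ 57 (mod 97) because 80·57 = 4560 = 47·97 + 1.
Multiplying both sides by 57: x ≡ 57·95 = 5415 ≡ 80 (mod 97).
Check: 80·80 = 6400 = 65·97 + 95.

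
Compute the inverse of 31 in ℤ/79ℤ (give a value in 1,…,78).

79 = 2·31 + 17
31 = 1·17 + 14
17 = 1·14 + 3
14 = 4·3 + 2
3 = 1·2 + 1
2 = 2·1 + 0
Back-substituting gives 31·51 ≡ 1 (mod 79).

51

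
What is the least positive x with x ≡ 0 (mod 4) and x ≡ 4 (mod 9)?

4

x ≡ 0 (mod 4) gives x ∈ {0, 4}.
The first of these with x mod 9 = 4 is 4.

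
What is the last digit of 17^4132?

Last digits of 7^n: 7, 9, 3, 1 (period 4).
4132 leaves remainder 0 on division by 4, so 17^4132 ends in 1.

1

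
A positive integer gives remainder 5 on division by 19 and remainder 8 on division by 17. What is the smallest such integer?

Since 17·9 ≡ 1 (mod 19), take x = 8 + 17·((5−8)·9 mod 19) = 8 + 17·11 = 195.
Check: 195 mod 19 = 5, 195 mod 17 = 8.

195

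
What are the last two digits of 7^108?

01

By repeated squaring mod 100: 7^1≡7, 7^2≡49, 7^4≡1, 7^8≡1, 7^16≡1, 7^32≡1, 7^64≡1.
Since 108 = 4 + 8 + 32 + 64 in binary, 7^108 ≡ 1·1·1·1 ≡ 1 (mod 100).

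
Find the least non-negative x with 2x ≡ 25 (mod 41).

33

The inverse of 2 mod 41 is 21 (since 2·21 = 42 ≡ 1).
Multiplying both sides by 21: x ≡ 21·25 = 525 ≡ 33 (mod 41).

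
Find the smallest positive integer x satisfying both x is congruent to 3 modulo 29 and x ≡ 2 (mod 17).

x ≡ 2 (mod 17) gives x ∈ {2, 19, 36, 53, 70, 87, 104, 121, …}.
The first of these with x mod 29 = 3 is 206.

206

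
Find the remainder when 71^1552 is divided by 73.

By repeated squaring mod 73: 71^1≡71, 71^2≡4, 71^4≡16, 71^8≡37, 71^16≡55, 71^32≡32, 71^64≡2, 71^128≡4, 71^256≡16, 71^512≡37, 71^1024≡55.
1552 = 16 + 512 + 1024, so 71^1552 ≡ 55·37·55 ≡ 16 (mod 73).

16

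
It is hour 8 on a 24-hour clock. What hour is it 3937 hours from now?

9

Dividing 3937 by 24 gives quotient 164 and remainder 1.
(8 + 1) mod 24 = 9.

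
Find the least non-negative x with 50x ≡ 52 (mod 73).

50⁻¹ ≡ 19 (mod 73) because 50·19 = 950 = 13·73 + 1.
So x ≡ 19·52 = 988 ≡ 39 (mod 73).

39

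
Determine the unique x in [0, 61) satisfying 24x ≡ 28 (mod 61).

52

The inverse of 24 mod 61 is 28 (since 24·28 = 672 ≡ 1).
So x ≡ 28·28 = 784 ≡ 52 (mod 61).
Check: 24·52 = 1248 = 20·61 + 28.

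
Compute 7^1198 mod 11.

9

Successive squares of 7 mod 11: 7^1≡7, 7^2≡5, 7^4≡3, 7^8≡9, 7^16≡4, 7^32≡5, 7^64≡3, 7^128≡9, 7^256≡4, 7^512≡5, 7^1024≡3.
1198 = 2 + 4 + 8 + 32 + 128 + 1024, so 7^1198 ≡ 5·3·9·5·9·3 ≡ 9 (mod 11).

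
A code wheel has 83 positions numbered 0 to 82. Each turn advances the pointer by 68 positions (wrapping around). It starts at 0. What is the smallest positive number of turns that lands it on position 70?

23

The inverse of 68 mod 83 is 11 (since 68·11 = 748 ≡ 1).
So x ≡ 11·70 = 770 ≡ 23 (mod 83).
Check: 68·23 = 1564 = 18·83 + 70.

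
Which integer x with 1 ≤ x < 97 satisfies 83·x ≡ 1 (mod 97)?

90

83·90 = 7470 = 77·97 + 1, so 83⁻¹ ≡ 90 (mod 97).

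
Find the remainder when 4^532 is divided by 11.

Successive squares of 4 mod 11: 4^1≡4, 4^2≡5, 4^4≡3, 4^8≡9, 4^16≡4, 4^32≡5, 4^64≡3, 4^128≡9, 4^256≡4, 4^512≡5.
Since 532 = 4 + 16 + 512 in binary, 4^532 ≡ 3·4·5 ≡ 5 (mod 11).

5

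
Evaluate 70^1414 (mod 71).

By repeated squaring mod 71: 70^1≡70, 70^2≡1, 70^4≡1, 70^8≡1, 70^16≡1, 70^32≡1, 70^64≡1, 70^128≡1, 70^256≡1, 70^512≡1, 70^1024≡1.
1414 = 2 + 4 + 128 + 256 + 1024, so 70^1414 ≡ 1·1·1·1·1 ≡ 1 (mod 71).

1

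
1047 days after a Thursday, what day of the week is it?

1047 = 149·7 + 4, so 1047 mod 7 = 4.
Thursday + 4 days → Monday.

Monday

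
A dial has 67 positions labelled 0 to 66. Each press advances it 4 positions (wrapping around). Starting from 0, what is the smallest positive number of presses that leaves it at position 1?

17

4·17 = 68 = 1·67 + 1, so 4⁻¹ ≡ 17 (mod 67).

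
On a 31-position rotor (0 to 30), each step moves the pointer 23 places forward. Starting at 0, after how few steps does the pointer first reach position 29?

23⁻¹ ≡ 27 (mod 31) because 23·27 = 621 = 20·31 + 1.
Multiplying both sides by 27: x ≡ 27·29 = 783 ≡ 8 (mod 31).

8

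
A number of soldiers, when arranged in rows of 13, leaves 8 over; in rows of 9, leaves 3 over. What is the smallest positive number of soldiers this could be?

x ≡ 3 (mod 9) gives x ∈ {3, 12, 21}.
The first of these with x mod 13 = 8 is 21.

21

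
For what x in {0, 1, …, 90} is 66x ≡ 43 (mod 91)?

66⁻¹ ≡ 40 (mod 91) because 66·40 = 2640 = 29·91 + 1.
Multiplying both sides by 40: x ≡ 40·43 = 1720 ≡ 82 (mod 91).

82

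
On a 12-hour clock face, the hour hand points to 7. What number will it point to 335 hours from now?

335 = 27·12 + 11, so 335 mod 12 = 11.
7 + 11 → 6 on a 12-hour dial.

6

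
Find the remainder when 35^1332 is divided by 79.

10

Square-and-reduce mod 79: 35^1≡35, 35^2≡40, 35^4≡20, 35^8≡5, 35^16≡25, 35^32≡72, 35^64≡49, 35^128≡31, 35^256≡13, 35^512≡11, 35^1024≡42.
1332 = 4 + 16 + 32 + 256 + 1024, so 35^1332 ≡ 20·25·72·13·42 ≡ 10 (mod 79).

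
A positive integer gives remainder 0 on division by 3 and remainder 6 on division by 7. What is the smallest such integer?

6

x ≡ 0 (mod 3) gives x ∈ {0, 3, 6}.
The first of these with x mod 7 = 6 is 6.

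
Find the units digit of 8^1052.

6

The units digit of 8^n cycles with period 4: 8, 4, 2, 6, …
1052 leaves remainder 0 on division by 4, so 8^1052 ends in 6.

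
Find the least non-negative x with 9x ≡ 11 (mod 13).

7

9⁻¹ ≡ 3 (mod 13) because 9·3 = 27 = 2·13 + 1.
Multiplying both sides by 3: x ≡ 3·11 = 33 ≡ 7 (mod 13).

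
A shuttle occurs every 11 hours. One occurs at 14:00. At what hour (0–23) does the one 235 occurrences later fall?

235·11 = 2585.
2585 = 107·24 + 17, so 2585 mod 24 = 17.
(14 + 17) mod 24 = 7.

7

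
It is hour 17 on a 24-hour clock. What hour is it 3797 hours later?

3797 = 158·24 + 5, so 3797 mod 24 = 5.
(17 + 5) mod 24 = 22.

22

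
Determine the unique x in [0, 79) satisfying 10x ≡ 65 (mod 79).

46

The inverse of 10 mod 79 is 8 (since 10·8 = 80 ≡ 1).
Multiplying both sides by 8: x ≡ 8·65 = 520 ≡ 46 (mod 79).
Check: 10·46 = 460 = 5·79 + 65.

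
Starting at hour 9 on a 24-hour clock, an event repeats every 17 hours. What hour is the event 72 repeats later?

9

72·17 = 1224.
Dividing 1224 by 24 gives quotient 51 and remainder 0.
(9 + 0) mod 24 = 9.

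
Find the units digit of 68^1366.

Powers of 8 mod 10 repeat with period 4: 8, 4, 2, 6.
1366 mod 4 = 2, so the last digit matches 8^2 = 4.

4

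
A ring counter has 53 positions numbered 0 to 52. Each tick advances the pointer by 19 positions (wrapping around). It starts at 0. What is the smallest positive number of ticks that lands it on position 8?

19⁻¹ ≡ 14 (mod 53) because 19·14 = 266 = 5·53 + 1.
So x ≡ 14·8 = 112 ≡ 6 (mod 53).

6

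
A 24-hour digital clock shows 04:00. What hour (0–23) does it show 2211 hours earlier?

Dividing 2211 by 24 gives quotient 92 and remainder 3.
(4 − 3) mod 24 = 1.

1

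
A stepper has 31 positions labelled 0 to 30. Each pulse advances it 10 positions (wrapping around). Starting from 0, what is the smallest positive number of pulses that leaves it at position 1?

10·28 = 280 = 9·31 + 1, so 10⁻¹ ≡ 28 (mod 31).

28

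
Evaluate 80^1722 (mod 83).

1

Successive squares of 80 mod 83: 80^1≡80, 80^2≡9, 80^4≡81, 80^8≡4, 80^16≡16, 80^32≡7, 80^64≡49, 80^128≡77, 80^256≡36, 80^512≡51, 80^1024≡28.
1722 = 2 + 8 + 16 + 32 + 128 + 512 + 1024, so 80^1722 ≡ 9·4·16·7·77·51·28 ≡ 1 (mod 83).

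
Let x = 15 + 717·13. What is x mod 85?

717·13 = 9321.
Dividing 9321 by 85 gives quotient 109 and remainder 56.
(15 + 56) mod 85 = 71.

71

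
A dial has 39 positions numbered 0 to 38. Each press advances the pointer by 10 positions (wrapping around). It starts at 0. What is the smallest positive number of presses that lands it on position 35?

23

10⁻¹ ≡ 4 (mod 39) because 10·4 = 40 = 1·39 + 1.
Multiplying both sides by 4: x ≡ 4·35 = 140 ≡ 23 (mod 39).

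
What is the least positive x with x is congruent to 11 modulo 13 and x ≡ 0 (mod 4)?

24

x ≡ 0 (mod 4) gives x ∈ {0, 4, 8, 12, 16, 20, 24}.
The first of these with x mod 13 = 11 is 24.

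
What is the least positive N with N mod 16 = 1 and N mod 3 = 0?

x ≡ 0 (mod 3) gives x ∈ {0, 3, 6, 9, 12, 15, 18, 21, …}.
The first of these with x mod 16 = 1 is 33.

33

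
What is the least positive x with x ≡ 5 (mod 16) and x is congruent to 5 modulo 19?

Since 19·11 ≡ 1 (mod 16), take x = 5 + 19·((5−5)·11 mod 16) = 5 + 19·0 = 5.
Check: 5 mod 16 = 5, 5 mod 19 = 5.

5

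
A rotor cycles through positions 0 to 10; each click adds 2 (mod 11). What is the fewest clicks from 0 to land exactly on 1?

6

2·6 = 12 = 1·11 + 1, so 2⁻¹ ≡ 6 (mod 11).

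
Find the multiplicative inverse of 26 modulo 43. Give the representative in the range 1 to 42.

5

43 = 1·26 + 17
26 = 1·17 + 9
17 = 1·9 + 8
9 = 1·8 + 1
8 = 8·1 + 0
Back-substituting gives 26·5 ≡ 1 (mod 43).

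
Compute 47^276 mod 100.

21

Successive squares of 47 mod 100: 47^1≡47, 47^2≡9, 47^4≡81, 47^8≡61, 47^16≡21, 47^32≡41, 47^64≡81, 47^128≡61, 47^256≡21.
276 = 4 + 16 + 256, so 47^276 ≡ 81·21·21 ≡ 21 (mod 100).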